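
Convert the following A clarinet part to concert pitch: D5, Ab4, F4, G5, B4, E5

The A clarinet sounds a minor third below written, so transpose each written note down a minor third.
D5 to B4
Ab4 to F4
F4 to D4
G5 to E5
B4 to G#4
E5 to C#5

B4 F4 D4 E5 G#4 C#5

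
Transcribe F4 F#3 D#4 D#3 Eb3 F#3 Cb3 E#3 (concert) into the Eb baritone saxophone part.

Written C4 sounds as Eb2 on the Eb baritone saxophone, so concert pitches are written a major thirteenth up.
F4 → D6
F#3 → D#5
D#4 → B#5
D#3 → B#4
Eb3 → C5
F#3 → D#5
Cb3 → Ab4
E#3 → C##5

D6 D#5 B#5 B#4 C5 D#5 Ab4 C##5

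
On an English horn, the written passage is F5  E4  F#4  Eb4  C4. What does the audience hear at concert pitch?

Written C4 on the English horn sounds as F3, a perfect fifth lower; apply that shift to every note.
F5 gives Bb4
E4 gives A3
F#4 gives B3
Eb4 gives Ab3
C4 gives F3

Bb4 A3 B3 Ab3 F3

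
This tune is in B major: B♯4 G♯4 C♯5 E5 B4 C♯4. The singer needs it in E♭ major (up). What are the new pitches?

E5 C5 F5 Ab5 Eb5 F4

B major to E♭ major up is a diminished fourth, so every note moves up by that interval.
B#4 → E5
G#4 → C5
C#5 → F5
E5 → Ab5
B4 → Eb5
C#4 → F4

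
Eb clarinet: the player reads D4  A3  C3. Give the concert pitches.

F4 C4 Eb3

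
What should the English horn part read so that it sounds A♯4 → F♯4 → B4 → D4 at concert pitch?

Written C4 sounds as F3 on the English horn, so concert pitches are written a perfect fifth up.
A#4 gives E#5
F#4 gives C#5
B4 gives F#5
D4 gives A4

E#5 C#5 F#5 A4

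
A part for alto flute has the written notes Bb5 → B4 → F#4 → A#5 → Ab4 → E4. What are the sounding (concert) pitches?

Written C4 on the alto flute sounds as G3, a perfect fourth lower; apply that shift to every note.
Bb5 gives F5
B4 gives F#4
F#4 gives C#4
A#5 gives E#5
Ab4 gives Eb4
E4 gives B3

F5 F#4 C#4 E#5 Eb4 B3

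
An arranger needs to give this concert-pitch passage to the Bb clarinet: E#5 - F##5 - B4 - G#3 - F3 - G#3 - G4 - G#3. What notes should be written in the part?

Written C4 sounds as Bb3 on the Bb clarinet, so concert pitches are written a major second up.
E#5 gives F##5
F##5 gives G##5
B4 gives C#5
G#3 gives A#3
F3 gives G3
G#3 gives A#3
G4 gives A4
G#3 gives A#3

F##5 G##5 C#5 A#3 G3 A#3 A4 A#3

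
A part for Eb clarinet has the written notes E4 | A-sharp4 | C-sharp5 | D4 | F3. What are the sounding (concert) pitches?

G4 C#5 E5 F4 Ab3

The Eb clarinet sounds a minor third above written, so transpose each written note up a minor third.
E4 to G4
A#4 to C#5
C#5 to E5
D4 to F4
F3 to Ab3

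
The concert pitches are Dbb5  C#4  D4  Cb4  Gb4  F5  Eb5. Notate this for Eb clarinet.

Written C4 sounds as Eb4 on the Eb clarinet, so concert pitches are written a minor third down.
Dbb5 to Bbb4
C#4 to A#3
D4 to B3
Cb4 to Ab3
Gb4 to Eb4
F5 to D5
Eb5 to C5

Bbb4 A#3 B3 Ab3 Eb4 D5 C5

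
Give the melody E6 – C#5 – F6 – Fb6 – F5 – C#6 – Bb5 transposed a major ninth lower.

D5 B3 Eb5 Ebb5 Eb4 B4 Ab4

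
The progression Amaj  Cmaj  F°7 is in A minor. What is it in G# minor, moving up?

G#maj Bmaj E°7

A minor up to G# minor is a major seventh; each chord root moves by that interval while the quality stays the same.
Amaj: root A up a major seventh → G#, giving G#maj.
Cmaj: root C up a major seventh → B, giving Bmaj.
F°7: root F up a major seventh → E, giving E°7.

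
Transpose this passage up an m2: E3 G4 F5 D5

E3 up a minor second is F3.
G4 up a minor second is Ab4.
F5 up a minor second is Gb5.
D5 up a minor second is Eb5.

F3 Ab4 Gb5 Eb5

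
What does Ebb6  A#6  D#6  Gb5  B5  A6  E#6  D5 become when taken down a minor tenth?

Cb5 F##5 B#4 Eb4 G#4 F#5 C##5 B3

A minor tenth down from Ebb6 gives Cb5.
A minor tenth down from A#6 gives F##5.
A minor tenth down from D#6 gives B#4.
Gb5 down a minor tenth is Eb4.
B5: a tenth down reaches G, and 15 semitones makes it G#4.
A minor tenth down from A6 gives F#5.
E#6: a tenth down reaches C, and 15 semitones makes it C##5.
A minor tenth down from D5 gives B3.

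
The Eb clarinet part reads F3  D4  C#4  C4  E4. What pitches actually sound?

Written C4 on the Eb clarinet sounds as Eb4, a minor third higher; apply that shift to every note.
F3 becomes Ab3
D4 becomes F4
C#4 becomes E4
C4 becomes Eb4
E4 becomes G4

Ab3 F4 E4 Eb4 G4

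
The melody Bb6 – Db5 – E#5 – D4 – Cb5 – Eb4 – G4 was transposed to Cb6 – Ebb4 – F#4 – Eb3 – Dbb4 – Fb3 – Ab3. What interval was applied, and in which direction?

From Bb6 to Cb6 is 7 letter names — a seventh of some quality.
Cb6 to Bb6 is 11 semitones, which makes it a major seventh; the second version is lower, so the direction is down.
Checking another pair — G4 → Ab3 — gives the same interval.

down a major seventh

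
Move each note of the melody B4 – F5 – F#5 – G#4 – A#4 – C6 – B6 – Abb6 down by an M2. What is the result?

A4 Eb5 E5 F#4 G#4 Bb5 A6 Gbb6

B4 to A4
F5 to Eb5
F#5 to E5
G#4 to F#4
A#4 to G#4
C6 to Bb5
B6 to A6
Abb6 to Gbb6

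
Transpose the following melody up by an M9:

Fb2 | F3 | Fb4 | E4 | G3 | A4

Gb3 G4 Gb5 F#5 A4 B5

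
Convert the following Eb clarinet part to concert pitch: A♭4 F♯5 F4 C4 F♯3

Cb5 A5 Ab4 Eb4 A3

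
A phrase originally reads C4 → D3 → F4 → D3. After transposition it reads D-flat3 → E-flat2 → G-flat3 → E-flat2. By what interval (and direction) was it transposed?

From C4 to Db3 is 7 letter names — a seventh of some quality.
Db3 to C4 is 11 semitones, which makes it a major seventh; the second version is lower, so the direction is down.
Checking another pair — D3 → Eb2 — gives the same interval.

down a major seventh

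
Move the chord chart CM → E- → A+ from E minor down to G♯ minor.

EM G#- C#+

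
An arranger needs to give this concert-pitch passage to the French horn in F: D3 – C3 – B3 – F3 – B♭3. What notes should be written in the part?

A3 G3 F#4 C4 F4

Written C4 sounds as F3 on the French horn in F, so concert pitches are written a perfect fifth up.
D3 -> A3
C3 -> G3
B3 -> F#4
F3 -> C4
Bb3 -> F4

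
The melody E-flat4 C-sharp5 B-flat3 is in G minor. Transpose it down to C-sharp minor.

A3 F##4 E3

G minor to C-sharp minor down is a diminished fifth, so every note moves down by that interval.
Eb4 to A3
C#5 to F##4
Bb3 to E3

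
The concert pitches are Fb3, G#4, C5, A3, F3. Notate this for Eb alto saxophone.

The Eb alto saxophone sounds a major sixth below written, so the written part must be a major sixth above concert — transpose each note up.
Fb3 becomes Db4
G#4 becomes E#5
C5 becomes A5
A3 becomes F#4
F3 becomes D4

Db4 E#5 A5 F#4 D4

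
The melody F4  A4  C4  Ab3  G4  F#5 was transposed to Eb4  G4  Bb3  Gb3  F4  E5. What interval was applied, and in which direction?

down a major second

From F4 to Eb4 is 2 letter names — a second of some quality.
Eb4 to F4 is 2 semitones, which makes it a major second; the second version is lower, so the direction is down.
Checking another pair — F#5 → E5 — gives the same interval.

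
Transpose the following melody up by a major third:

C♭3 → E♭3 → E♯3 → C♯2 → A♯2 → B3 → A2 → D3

Cb3 gives Eb3
Eb3 gives G3
E#3 gives G##3
C#2 gives E#2
A#2 gives C##3
B3 gives D#4
A2 gives C#3
D3 gives F#3

Eb3 G3 G##3 E#2 C##3 D#4 C#3 F#3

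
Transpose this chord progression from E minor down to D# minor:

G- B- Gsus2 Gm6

F#- A#- F#sus2 F#m6

E minor down to D# minor is a minor second; each chord root moves by that interval while the quality stays the same.
G-: root G down a minor second → F#, giving F#-.
B-: root B down a minor second → A#, giving A#-.
Gsus2: root G down a minor second → F#, giving F#sus2.
Gm6: root G down a minor second → F#, giving F#m6.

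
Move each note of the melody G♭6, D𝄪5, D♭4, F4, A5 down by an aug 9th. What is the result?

Fbb5 C#4 Cbb3 Ebb3 Gb4

Gb6 gives Fbb5
D##5 gives C#4
Db4 gives Cbb3
F4 gives Ebb3
A5 gives Gb4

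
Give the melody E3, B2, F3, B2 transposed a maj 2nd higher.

E3 becomes F#3
B2 becomes C#3
F3 becomes G3
B2 becomes C#3

F#3 C#3 G3 C#3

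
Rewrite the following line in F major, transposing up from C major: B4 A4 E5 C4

E5 D5 A5 F4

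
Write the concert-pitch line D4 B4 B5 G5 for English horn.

The English horn sounds a perfect fifth below written, so the written part must be a perfect fifth above concert — transpose each note up.
D4 gives A4
B4 gives F#5
B5 gives F#6
G5 gives D6

A4 F#5 F#6 D6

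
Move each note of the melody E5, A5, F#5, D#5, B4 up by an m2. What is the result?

F5 Bb5 G5 E5 C5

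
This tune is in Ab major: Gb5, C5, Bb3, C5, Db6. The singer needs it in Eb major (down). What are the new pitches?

Db5 G4 F3 G4 Ab5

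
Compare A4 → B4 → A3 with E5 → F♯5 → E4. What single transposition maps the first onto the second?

up a perfect fifth

From A4 to E5 is 5 letter names — a fifth of some quality.
A4 to E5 is 7 semitones, which makes it a perfect fifth; the second version is higher, so the direction is up.
Checking another pair — A3 → E4 — gives the same interval.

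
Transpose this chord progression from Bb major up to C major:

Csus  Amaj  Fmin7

Dsus Bmaj Gmin7

Bb major up to C major is a major second; each chord root moves by that interval while the quality stays the same.
Csus: root C up a major second → D, giving Dsus.
Amaj: root A up a major second → B, giving Bmaj.
Fmin7: root F up a major second → G, giving Gmin7.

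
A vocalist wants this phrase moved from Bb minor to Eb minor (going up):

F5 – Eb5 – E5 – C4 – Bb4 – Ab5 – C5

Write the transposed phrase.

Bb minor to Eb minor up is a perfect fourth, so every note moves up by that interval.
F5 to Bb5
Eb5 to Ab5
E5 to A5
C4 to F4
Bb4 to Eb5
Ab5 to Db6
C5 to F5

Bb5 Ab5 A5 F4 Eb5 Db6 F5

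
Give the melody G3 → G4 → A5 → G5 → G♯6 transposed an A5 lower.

Cb3 Cb4 Db5 Cb5 C6

G3 to Cb3
G4 to Cb4
A5 to Db5
G5 to Cb5
G#6 to C6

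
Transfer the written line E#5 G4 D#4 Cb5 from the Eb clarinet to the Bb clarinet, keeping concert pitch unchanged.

A#5 C5 G#4 Fb5

First find concert pitch: the Eb clarinet sounds a minor third above written, so E#5 G4 D#4 Cb5 sounds G#5 Bb4 F#4 Ebb5.
Then write for Bb clarinet: it sounds a major second below written, so the part must be a major second above concert.
G#5 → A#5
Bb4 → C5
F#4 → G#4
Ebb5 → Fb5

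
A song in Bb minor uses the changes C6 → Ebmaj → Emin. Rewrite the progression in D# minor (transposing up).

E#6 G#maj G##min

Bb minor up to D# minor is an augmented third; each chord root moves by that interval while the quality stays the same.
C6: root C up an augmented third → E#, giving E#6.
Ebmaj: root Eb up an augmented third → G#, giving G#maj.
Emin: root E up an augmented third → G##, giving G##min.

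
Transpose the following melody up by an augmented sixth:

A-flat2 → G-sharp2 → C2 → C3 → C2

F#3 E##3 A#2 A#3 A#2

Ab2: a sixth up reaches F, and 10 semitones makes it F#3.
G#2: a sixth up reaches E, and 10 semitones makes it E##3.
An augmented sixth up from C2 gives A#2.
An augmented sixth up from C3 gives A#3.
An augmented sixth up from C2 gives A#2.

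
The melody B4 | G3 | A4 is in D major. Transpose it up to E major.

C#5 A3 B4

D major to E major up is a major second, so every note moves up by that interval.
B4 → C#5
G3 → A3
A4 → B4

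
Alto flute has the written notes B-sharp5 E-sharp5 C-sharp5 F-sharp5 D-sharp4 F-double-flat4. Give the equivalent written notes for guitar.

First find concert pitch: the alto flute sounds a perfect fourth below written, so B-sharp5 E-sharp5 C-sharp5 F-sharp5 D-sharp4 F-double-flat4 sounds F##5 B#4 G#4 C#5 A#3 Cbb4.
Then write for guitar: it sounds a perfect octave below written, so the part must be a perfect octave above concert.
F##5 → F##6
B#4 → B#5
G#4 → G#5
C#5 → C#6
A#3 → A#4
Cbb4 → Cbb5

F##6 B#5 G#5 C#6 A#4 Cbb5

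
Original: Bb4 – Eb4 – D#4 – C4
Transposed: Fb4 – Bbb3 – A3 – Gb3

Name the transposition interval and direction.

down an augmented fourth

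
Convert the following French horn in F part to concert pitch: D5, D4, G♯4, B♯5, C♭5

Written C4 on the French horn in F sounds as F3, a perfect fifth lower; apply that shift to every note.
D5 to G4
D4 to G3
G#4 to C#4
B#5 to E#5
Cb5 to Fb4

G4 G3 C#4 E#5 Fb4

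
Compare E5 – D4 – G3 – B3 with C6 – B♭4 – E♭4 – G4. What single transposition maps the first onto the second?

up a minor sixth

Take the first pair: E5 → C6. E to C spans 6 letter names, so the interval is some kind of sixth.
E5 to C6 is 8 semitones, which makes it a minor sixth; the second version is higher, so the direction is up.
Checking another pair — B3 → G4 — gives the same interval.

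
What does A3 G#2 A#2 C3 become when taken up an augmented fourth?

D#4 C##3 D##3 F#3

A3 -> D#4
G#2 -> C##3
A#2 -> D##3
C3 -> F#3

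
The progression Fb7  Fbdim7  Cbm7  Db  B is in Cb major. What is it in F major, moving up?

Bb7 Bbdim7 Fm7 G E#

Cb major up to F major is an augmented fourth; each chord root moves by that interval while the quality stays the same.
Fb7: root Fb up an augmented fourth → Bb, giving Bb7.
Fbdim7: root Fb up an augmented fourth → Bb, giving Bbdim7.
Cbm7: root Cb up an augmented fourth → F, giving Fm7.
Db: root Db up an augmented fourth → G, giving G.
B: root B up an augmented fourth → E#, giving E#.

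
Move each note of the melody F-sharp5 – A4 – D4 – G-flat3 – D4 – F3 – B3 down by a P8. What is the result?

F#4 A3 D3 Gb2 D3 F2 B2

F#5 gives F#4
A4 gives A3
D4 gives D3
Gb3 gives Gb2
D4 gives D3
F3 gives F2
B3 gives B2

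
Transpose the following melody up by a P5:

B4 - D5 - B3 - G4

F#5 A5 F#4 D5

B4 up a perfect fifth is F#5.
D5: a fifth up reaches A, and 7 semitones makes it A5.
B3: a fifth up reaches F, and 7 semitones makes it F#4.
G4 up a perfect fifth is D5.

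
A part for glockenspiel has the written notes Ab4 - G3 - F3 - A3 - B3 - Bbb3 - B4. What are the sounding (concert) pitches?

Ab6 G5 F5 A5 B5 Bbb5 B6

Written C4 on the glockenspiel sounds as C6, a perfect fifteenth higher; apply that shift to every note.
Ab4 -> Ab6
G3 -> G5
F3 -> F5
A3 -> A5
B3 -> B5
Bbb3 -> Bbb5
B4 -> B6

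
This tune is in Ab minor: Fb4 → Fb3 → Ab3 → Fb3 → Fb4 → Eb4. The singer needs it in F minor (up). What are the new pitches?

From Ab up to F is a major sixth; apply that to each pitch.
Fb4 to Db5
Fb3 to Db4
Ab3 to F4
Fb3 to Db4
Fb4 to Db5
Eb4 to C5

Db5 Db4 F4 Db4 Db5 C5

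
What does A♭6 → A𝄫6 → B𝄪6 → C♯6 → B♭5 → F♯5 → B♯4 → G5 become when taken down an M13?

Ab6 gives Cb5
Abb6 gives Cbb5
B##6 gives D##5
C#6 gives E4
Bb5 gives Db4
F#5 gives A3
B#4 gives D#3
G5 gives Bb3

Cb5 Cbb5 D##5 E4 Db4 A3 D#3 Bb3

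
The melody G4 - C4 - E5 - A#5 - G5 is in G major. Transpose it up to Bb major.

From G up to Bb is a minor third; apply that to each pitch.
G4 gives Bb4
C4 gives Eb4
E5 gives G5
A#5 gives C#6
G5 gives Bb5

Bb4 Eb4 G5 C#6 Bb5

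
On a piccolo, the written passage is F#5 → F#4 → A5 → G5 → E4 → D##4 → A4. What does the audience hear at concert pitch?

The piccolo sounds a perfect octave above written, so transpose each written note up a perfect octave.
F#5 to F#6
F#4 to F#5
A5 to A6
G5 to G6
E4 to E5
D##4 to D##5
A4 to A5

F#6 F#5 A6 G6 E5 D##5 A5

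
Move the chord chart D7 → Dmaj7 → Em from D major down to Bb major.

Bb7 Bbmaj7 Cm

D major down to Bb major is a major third; each chord root moves by that interval while the quality stays the same.
D7: root D down a major third → Bb, giving Bb7.
Dmaj7: root D down a major third → Bb, giving Bbmaj7.
Em: root E down a major third → C, giving Cm.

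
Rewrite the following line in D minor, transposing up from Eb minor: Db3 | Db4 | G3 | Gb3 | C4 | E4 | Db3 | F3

C4 C5 F#4 F4 B4 D#5 C4 E4

Eb minor to D minor up is a major seventh, so every note moves up by that interval.
Db3 -> C4
Db4 -> C5
G3 -> F#4
Gb3 -> F4
C4 -> B4
E4 -> D#5
Db3 -> C4
F3 -> E4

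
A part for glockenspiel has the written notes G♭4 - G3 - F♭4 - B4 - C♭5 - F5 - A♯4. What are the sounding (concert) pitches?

The glockenspiel sounds a perfect fifteenth above written, so transpose each written note up a perfect fifteenth.
Gb4 -> Gb6
G3 -> G5
Fb4 -> Fb6
B4 -> B6
Cb5 -> Cb7
F5 -> F7
A#4 -> A#6

Gb6 G5 Fb6 B6 Cb7 F7 A#6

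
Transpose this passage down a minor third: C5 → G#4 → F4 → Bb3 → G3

A4 E#4 D4 G3 E3

C5 becomes A4
G#4 becomes E#4
F4 becomes D4
Bb3 becomes G3
G3 becomes E3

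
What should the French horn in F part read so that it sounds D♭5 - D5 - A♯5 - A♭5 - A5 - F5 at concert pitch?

Written C4 sounds as F3 on the French horn in F, so concert pitches are written a perfect fifth up.
Db5 becomes Ab5
D5 becomes A5
A#5 becomes E#6
Ab5 becomes Eb6
A5 becomes E6
F5 becomes C6

Ab5 A5 E#6 Eb6 E6 C6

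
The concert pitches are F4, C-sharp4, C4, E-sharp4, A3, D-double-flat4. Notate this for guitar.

The guitar sounds a perfect octave below written, so the written part must be a perfect octave above concert — transpose each note up.
F4 becomes F5
C#4 becomes C#5
C4 becomes C5
E#4 becomes E#5
A3 becomes A4
Dbb4 becomes Dbb5

F5 C#5 C5 E#5 A4 Dbb5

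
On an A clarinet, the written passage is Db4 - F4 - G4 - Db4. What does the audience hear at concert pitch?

The A clarinet sounds a minor third below written, so transpose each written note down a minor third.
Db4 to Bb3
F4 to D4
G4 to E4
Db4 to Bb3

Bb3 D4 E4 Bb3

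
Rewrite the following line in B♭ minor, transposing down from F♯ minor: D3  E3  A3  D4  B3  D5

F♯ minor to B♭ minor down is an augmented fifth, so every note moves down by that interval.
D3 to Gb2
E3 to Ab2
A3 to Db3
D4 to Gb3
B3 to Eb3
D5 to Gb4

Gb2 Ab2 Db3 Gb3 Eb3 Gb4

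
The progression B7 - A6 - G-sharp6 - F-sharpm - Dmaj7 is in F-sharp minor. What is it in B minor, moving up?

E7 D6 C#6 Bm Gmaj7

F-sharp minor up to B minor is a perfect fourth; each chord root moves by that interval while the quality stays the same.
B7: root B up a perfect fourth → E, giving E7.
A6: root A up a perfect fourth → D, giving D6.
G-sharp6: root G-sharp up a perfect fourth → C#, giving C#6.
F-sharpm: root F-sharp up a perfect fourth → B, giving Bm.
Dmaj7: root D up a perfect fourth → G, giving Gmaj7.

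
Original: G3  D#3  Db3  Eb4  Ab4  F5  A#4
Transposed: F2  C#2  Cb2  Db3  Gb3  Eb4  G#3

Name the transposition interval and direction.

From G3 to F2 is 9 letter names — a ninth of some quality.
F2 to G3 is 14 semitones, which makes it a major ninth; the second version is lower, so the direction is down.
Checking another pair — A#4 → G#3 — gives the same interval.

down a major ninth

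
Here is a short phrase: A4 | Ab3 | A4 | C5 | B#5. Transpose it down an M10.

A4 down a major tenth is F3.
Ab3 down a major tenth is Fb2.
A4: a tenth down reaches F, and 16 semitones makes it F3.
C5: a tenth down reaches A, and 16 semitones makes it Ab3.
A major tenth down from B#5 gives G#4.

F3 Fb2 F3 Ab3 G#4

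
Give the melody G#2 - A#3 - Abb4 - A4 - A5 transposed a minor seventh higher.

A minor seventh up from G#2 gives F#3.
A#3: a seventh up reaches G, and 10 semitones makes it G#4.
Abb4: a seventh up reaches G, and 10 semitones makes it Gbb5.
A4 up a minor seventh is G5.
A minor seventh up from A5 gives G6.

F#3 G#4 Gbb5 G5 G6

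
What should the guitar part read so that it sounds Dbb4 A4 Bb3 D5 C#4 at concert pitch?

Written C4 sounds as C3 on the guitar, so concert pitches are written a perfect octave up.
Dbb4 becomes Dbb5
A4 becomes A5
Bb3 becomes Bb4
D5 becomes D6
C#4 becomes C#5

Dbb5 A5 Bb4 D6 C#5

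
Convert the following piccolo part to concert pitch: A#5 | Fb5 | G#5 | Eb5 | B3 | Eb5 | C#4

A#6 Fb6 G#6 Eb6 B4 Eb6 C#5

Written C4 on the piccolo sounds as C5, a perfect octave higher; apply that shift to every note.
A#5 → A#6
Fb5 → Fb6
G#5 → G#6
Eb5 → Eb6
B3 → B4
Eb5 → Eb6
C#4 → C#5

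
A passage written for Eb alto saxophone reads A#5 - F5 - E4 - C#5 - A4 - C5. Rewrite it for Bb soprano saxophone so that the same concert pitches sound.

D#5 Bb4 A3 F#4 D4 F4

First find concert pitch: the Eb alto saxophone sounds a major sixth below written, so A#5 F5 E4 C#5 A4 C5 sounds C#5 Ab4 G3 E4 C4 Eb4.
Then write for Bb soprano saxophone: it sounds a major second below written, so the part must be a major second above concert.
C#5 → D#5
Ab4 → Bb4
G3 → A3
E4 → F#4
C4 → D4
Eb4 → F4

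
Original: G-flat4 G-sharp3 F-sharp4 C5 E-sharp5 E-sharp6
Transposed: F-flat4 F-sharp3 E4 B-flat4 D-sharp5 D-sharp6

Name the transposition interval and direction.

down a major second

From Gb4 to Fb4 is 2 letter names — a second of some quality.
Fb4 to Gb4 is 2 semitones, which makes it a major second; the second version is lower, so the direction is down.
Checking another pair — E#6 → D#6 — gives the same interval.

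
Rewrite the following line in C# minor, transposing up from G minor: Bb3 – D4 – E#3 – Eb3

From G up to C# is an augmented fourth; apply that to each pitch.
Bb3 becomes E4
D4 becomes G#4
E#3 becomes A##3
Eb3 becomes A3

E4 G#4 A##3 A3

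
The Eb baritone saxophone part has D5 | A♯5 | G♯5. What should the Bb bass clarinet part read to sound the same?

G4 D#5 C#5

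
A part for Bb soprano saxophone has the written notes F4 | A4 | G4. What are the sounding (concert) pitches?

Written C4 on the Bb soprano saxophone sounds as Bb3, a major second lower; apply that shift to every note.
F4 -> Eb4
A4 -> G4
G4 -> F4

Eb4 G4 F4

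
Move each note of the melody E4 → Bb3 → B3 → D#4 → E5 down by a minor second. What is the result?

E4 gives D#4
Bb3 gives A3
B3 gives A#3
D#4 gives C##4
E5 gives D#5

D#4 A3 A#3 C##4 D#5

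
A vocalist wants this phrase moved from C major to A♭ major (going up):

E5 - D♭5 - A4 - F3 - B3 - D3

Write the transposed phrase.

From C up to A♭ is a minor sixth; apply that to each pitch.
E5 -> C6
Db5 -> Bbb5
A4 -> F5
F3 -> Db4
B3 -> G4
D3 -> Bb3

C6 Bbb5 F5 Db4 G4 Bb3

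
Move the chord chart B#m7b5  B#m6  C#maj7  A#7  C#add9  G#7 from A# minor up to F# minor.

A# minor up to F# minor is a minor sixth; each chord root moves by that interval while the quality stays the same.
B#m7b5: root B# up a minor sixth → G#, giving G#m7b5.
B#m6: root B# up a minor sixth → G#, giving G#m6.
C#maj7: root C# up a minor sixth → A, giving Amaj7.
A#7: root A# up a minor sixth → F#, giving F#7.
C#add9: root C# up a minor sixth → A, giving Aadd9.
G#7: root G# up a minor sixth → E, giving E7.

G#m7b5 G#m6 Amaj7 F#7 Aadd9 E7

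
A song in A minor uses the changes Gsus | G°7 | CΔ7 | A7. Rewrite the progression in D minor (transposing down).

Csus C°7 FΔ7 D7

A minor down to D minor is a perfect fifth; each chord root moves by that interval while the quality stays the same.
Gsus: root G down a perfect fifth → C, giving Csus.
G°7: root G down a perfect fifth → C, giving C°7.
CΔ7: root C down a perfect fifth → F, giving FΔ7.
A7: root A down a perfect fifth → D, giving D7.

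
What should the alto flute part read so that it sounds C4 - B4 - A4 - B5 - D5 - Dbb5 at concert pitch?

F4 E5 D5 E6 G5 Gbb5

The alto flute sounds a perfect fourth below written, so the written part must be a perfect fourth above concert — transpose each note up.
C4 becomes F4
B4 becomes E5
A4 becomes D5
B5 becomes E6
D5 becomes G5
Dbb5 becomes Gbb5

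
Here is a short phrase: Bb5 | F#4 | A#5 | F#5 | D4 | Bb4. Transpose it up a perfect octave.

Bb6 F#5 A#6 F#6 D5 Bb5

Bb5 gives Bb6
F#4 gives F#5
A#5 gives A#6
F#5 gives F#6
D4 gives D5
Bb4 gives Bb5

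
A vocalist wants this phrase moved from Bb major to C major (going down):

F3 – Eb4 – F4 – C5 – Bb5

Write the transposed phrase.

Bb major to C major down is a minor seventh, so every note moves down by that interval.
F3 -> G2
Eb4 -> F3
F4 -> G3
C5 -> D4
Bb5 -> C5

G2 F3 G3 D4 C5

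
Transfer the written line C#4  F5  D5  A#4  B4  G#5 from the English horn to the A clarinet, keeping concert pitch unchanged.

A3 Db5 Bb4 F#4 G4 E5

First find concert pitch: the English horn sounds a perfect fifth below written, so C#4 F5 D5 A#4 B4 G#5 sounds F#3 Bb4 G4 D#4 E4 C#5.
Then write for A clarinet: it sounds a minor third below written, so the part must be a minor third above concert.
F#3 → A3
Bb4 → Db5
G4 → Bb4
D#4 → F#4
E4 → G4
C#5 → E5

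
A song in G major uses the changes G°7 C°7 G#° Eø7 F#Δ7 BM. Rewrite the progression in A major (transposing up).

G major up to A major is a major second; each chord root moves by that interval while the quality stays the same.
G°7: root G up a major second → A, giving A°7.
C°7: root C up a major second → D, giving D°7.
G#°: root G# up a major second → A#, giving A#°.
Eø7: root E up a major second → F#, giving F#ø7.
F#Δ7: root F# up a major second → G#, giving G#Δ7.
BM: root B up a major second → C#, giving C#M.

A°7 D°7 A#° F#ø7 G#Δ7 C#M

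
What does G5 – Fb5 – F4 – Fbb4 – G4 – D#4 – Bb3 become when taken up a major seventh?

F#6 Eb6 E5 Ebb5 F#5 C##5 A4

A major seventh up from G5 gives F#6.
A major seventh up from Fb5 gives Eb6.
F4: a seventh up reaches E, and 11 semitones makes it E5.
Fbb4 up a major seventh is Ebb5.
G4 up a major seventh is F#5.
D#4: a seventh up reaches C, and 11 semitones makes it C##5.
A major seventh up from Bb3 gives A4.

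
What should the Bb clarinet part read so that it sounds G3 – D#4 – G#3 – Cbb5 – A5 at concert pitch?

The Bb clarinet sounds a major second below written, so the written part must be a major second above concert — transpose each note up.
G3 → A3
D#4 → E#4
G#3 → A#3
Cbb5 → Dbb5
A5 → B5

A3 E#4 A#3 Dbb5 B5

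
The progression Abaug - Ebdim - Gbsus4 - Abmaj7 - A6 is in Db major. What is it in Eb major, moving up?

Db major up to Eb major is a major second; each chord root moves by that interval while the quality stays the same.
Abaug: root Ab up a major second → Bb, giving Bbaug.
Ebdim: root Eb up a major second → F, giving Fdim.
Gbsus4: root Gb up a major second → Ab, giving Absus4.
Abmaj7: root Ab up a major second → Bb, giving Bbmaj7.
A6: root A up a major second → B, giving B6.

Bbaug Fdim Absus4 Bbmaj7 B6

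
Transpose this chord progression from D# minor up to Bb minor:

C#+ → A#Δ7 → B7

D# minor up to Bb minor is a diminished sixth; each chord root moves by that interval while the quality stays the same.
C#+: root C# up a diminished sixth → Ab, giving Ab+.
A#Δ7: root A# up a diminished sixth → F, giving FΔ7.
B7: root B up a diminished sixth → Gb, giving Gb7.

Ab+ FΔ7 Gb7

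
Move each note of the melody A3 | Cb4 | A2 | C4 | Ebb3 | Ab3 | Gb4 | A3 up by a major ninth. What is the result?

B4 Db5 B3 D5 Fb4 Bb4 Ab5 B4

A3 gives B4
Cb4 gives Db5
A2 gives B3
C4 gives D5
Ebb3 gives Fb4
Ab3 gives Bb4
Gb4 gives Ab5
A3 gives B4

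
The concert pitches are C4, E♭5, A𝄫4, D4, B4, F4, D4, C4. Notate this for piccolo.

C3 Eb4 Abb3 D3 B3 F3 D3 C3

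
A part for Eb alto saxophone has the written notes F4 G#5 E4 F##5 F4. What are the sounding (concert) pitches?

Ab3 B4 G3 A#4 Ab3

The Eb alto saxophone sounds a major sixth below written, so transpose each written note down a major sixth.
F4 to Ab3
G#5 to B4
E4 to G3
F##5 to A#4
F4 to Ab3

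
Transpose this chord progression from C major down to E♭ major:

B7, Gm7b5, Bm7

D7 Bbm7b5 Dm7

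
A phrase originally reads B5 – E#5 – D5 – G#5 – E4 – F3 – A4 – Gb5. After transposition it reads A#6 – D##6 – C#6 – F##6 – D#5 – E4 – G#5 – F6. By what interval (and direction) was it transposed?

Take the first pair: B5 → A#6. B to A spans 7 letter names, so the interval is some kind of seventh.
B5 to A#6 is 11 semitones, which makes it a major seventh; the second version is higher, so the direction is up.
Checking another pair — Gb5 → F6 — gives the same interval.

up a major seventh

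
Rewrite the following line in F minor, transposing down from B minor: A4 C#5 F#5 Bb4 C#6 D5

From B down to F is an augmented fourth; apply that to each pitch.
A4 to Eb4
C#5 to G4
F#5 to C5
Bb4 to Fb4
C#6 to G5
D5 to Ab4

Eb4 G4 C5 Fb4 G5 Ab4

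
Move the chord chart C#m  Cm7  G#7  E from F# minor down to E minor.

Bm Bbm7 F#7 D

F# minor down to E minor is a major second; each chord root moves by that interval while the quality stays the same.
C#m: root C# down a major second → B, giving Bm.
Cm7: root C down a major second → Bb, giving Bbm7.
G#7: root G# down a major second → F#, giving F#7.
E: root E down a major second → D, giving D.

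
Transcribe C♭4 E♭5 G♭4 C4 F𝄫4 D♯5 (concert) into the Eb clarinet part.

Written C4 sounds as Eb4 on the Eb clarinet, so concert pitches are written a minor third down.
Cb4 → Ab3
Eb5 → C5
Gb4 → Eb4
C4 → A3
Fbb4 → Dbb4
D#5 → B#4

Ab3 C5 Eb4 A3 Dbb4 B#4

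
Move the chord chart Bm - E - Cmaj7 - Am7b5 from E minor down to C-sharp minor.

G#m C# Amaj7 F#m7b5

E minor down to C-sharp minor is a minor third; each chord root moves by that interval while the quality stays the same.
Bm: root B down a minor third → G#, giving G#m.
E: root E down a minor third → C#, giving C#.
Cmaj7: root C down a minor third → A, giving Amaj7.
Am7b5: root A down a minor third → F#, giving F#m7b5.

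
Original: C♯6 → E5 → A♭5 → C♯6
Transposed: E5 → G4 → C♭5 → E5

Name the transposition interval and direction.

Take the first pair: C#6 → E5. C to E spans 6 letter names, so the interval is some kind of sixth.
E5 to C#6 is 9 semitones, which makes it a major sixth; the second version is lower, so the direction is down.
Checking another pair — C#6 → E5 — gives the same interval.

down a major sixth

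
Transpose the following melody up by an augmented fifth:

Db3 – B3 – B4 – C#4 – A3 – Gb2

A3 F##4 F##5 G##4 E#4 D3

Db3 up an augmented fifth is A3.
B3: a fifth up reaches F, and 8 semitones makes it F##4.
B4: a fifth up reaches F, and 8 semitones makes it F##5.
C#4 up an augmented fifth is G##4.
A3 up an augmented fifth is E#4.
Gb2 up an augmented fifth is D3.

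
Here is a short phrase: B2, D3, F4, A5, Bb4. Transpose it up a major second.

C#3 E3 G4 B5 C5

B2: a second up reaches C, and 2 semitones makes it C#3.
D3: a second up reaches E, and 2 semitones makes it E3.
F4: a second up reaches G, and 2 semitones makes it G4.
A5: a second up reaches B, and 2 semitones makes it B5.
A major second up from Bb4 gives C5.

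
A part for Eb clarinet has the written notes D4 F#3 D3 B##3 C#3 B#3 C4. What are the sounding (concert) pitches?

The Eb clarinet sounds a minor third above written, so transpose each written note up a minor third.
D4 to F4
F#3 to A3
D3 to F3
B##3 to D##4
C#3 to E3
B#3 to D#4
C4 to Eb4

F4 A3 F3 D##4 E3 D#4 Eb4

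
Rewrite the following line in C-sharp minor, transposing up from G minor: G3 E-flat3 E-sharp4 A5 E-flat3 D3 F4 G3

C#4 A3 A##4 D#6 A3 G#3 B4 C#4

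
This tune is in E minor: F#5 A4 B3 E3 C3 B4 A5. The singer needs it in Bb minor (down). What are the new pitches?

C5 Eb4 F3 Bb2 Gb2 F4 Eb5

From E down to Bb is an augmented fourth; apply that to each pitch.
F#5 to C5
A4 to Eb4
B3 to F3
E3 to Bb2
C3 to Gb2
B4 to F4
A5 to Eb5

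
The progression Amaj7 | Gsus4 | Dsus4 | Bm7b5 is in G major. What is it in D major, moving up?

Emaj7 Dsus4 Asus4 F#m7b5

G major up to D major is a perfect fifth; each chord root moves by that interval while the quality stays the same.
Amaj7: root A up a perfect fifth → E, giving Emaj7.
Gsus4: root G up a perfect fifth → D, giving Dsus4.
Dsus4: root D up a perfect fifth → A, giving Asus4.
Bm7b5: root B up a perfect fifth → F#, giving F#m7b5.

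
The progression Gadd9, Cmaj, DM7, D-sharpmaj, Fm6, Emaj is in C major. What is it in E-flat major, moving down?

C major down to E-flat major is a major sixth; each chord root moves by that interval while the quality stays the same.
Gadd9: root G down a major sixth → Bb, giving Bbadd9.
Cmaj: root C down a major sixth → Eb, giving Ebmaj.
DM7: root D down a major sixth → F, giving FM7.
D-sharpmaj: root D-sharp down a major sixth → F#, giving F#maj.
Fm6: root F down a major sixth → Ab, giving Abm6.
Emaj: root E down a major sixth → G, giving Gmaj.

Bbadd9 Ebmaj FM7 F#maj Abm6 Gmaj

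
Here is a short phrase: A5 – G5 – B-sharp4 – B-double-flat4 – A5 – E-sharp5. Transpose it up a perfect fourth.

D6 C6 E#5 Ebb5 D6 A#5

A perfect fourth up from A5 gives D6.
A perfect fourth up from G5 gives C6.
B#4: a fourth up reaches E, and 5 semitones makes it E#5.
A perfect fourth up from Bbb4 gives Ebb5.
A5: a fourth up reaches D, and 5 semitones makes it D6.
E#5 up a perfect fourth is A#5.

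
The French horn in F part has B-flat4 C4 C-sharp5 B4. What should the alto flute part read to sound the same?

First find concert pitch: the French horn in F sounds a perfect fifth below written, so B-flat4 C4 C-sharp5 B4 sounds Eb4 F3 F#4 E4.
Then write for alto flute: it sounds a perfect fourth below written, so the part must be a perfect fourth above concert.
Eb4 → Ab4
F3 → Bb3
F#4 → B4
E4 → A4

Ab4 Bb3 B4 A4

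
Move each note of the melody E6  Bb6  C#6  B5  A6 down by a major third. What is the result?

C6 Gb6 A5 G5 F6

A major third down from E6 gives C6.
Bb6: a third down reaches G, and 4 semitones makes it Gb6.
A major third down from C#6 gives A5.
B5: a third down reaches G, and 4 semitones makes it G5.
A6: a third down reaches F, and 4 semitones makes it F6.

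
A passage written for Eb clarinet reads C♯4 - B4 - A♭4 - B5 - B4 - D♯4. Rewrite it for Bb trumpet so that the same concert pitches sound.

First find concert pitch: the Eb clarinet sounds a minor third above written, so C♯4 B4 A♭4 B5 B4 D♯4 sounds E4 D5 Cb5 D6 D5 F#4.
Then write for Bb trumpet: it sounds a major second below written, so the part must be a major second above concert.
E4 → F#4
D5 → E5
Cb5 → Db5
D6 → E6
D5 → E5
F#4 → G#4

F#4 E5 Db5 E6 E5 G#4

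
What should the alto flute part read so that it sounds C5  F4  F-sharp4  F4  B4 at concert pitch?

F5 Bb4 B4 Bb4 E5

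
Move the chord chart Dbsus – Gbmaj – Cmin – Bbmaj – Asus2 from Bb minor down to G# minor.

Bsus Emaj A#min G#maj F##sus2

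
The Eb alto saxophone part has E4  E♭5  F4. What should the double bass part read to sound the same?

G4 Gb5 Ab4

First find concert pitch: the Eb alto saxophone sounds a major sixth below written, so E4 E♭5 F4 sounds G3 Gb4 Ab3.
Then write for double bass: it sounds a perfect octave below written, so the part must be a perfect octave above concert.
G3 → G4
Gb4 → Gb5
Ab3 → Ab4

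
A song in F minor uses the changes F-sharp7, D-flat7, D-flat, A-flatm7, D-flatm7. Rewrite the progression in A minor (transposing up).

A#7 F7 F Cm7 Fm7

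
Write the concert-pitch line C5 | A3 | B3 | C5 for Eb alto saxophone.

The Eb alto saxophone sounds a major sixth below written, so the written part must be a major sixth above concert — transpose each note up.
C5 → A5
A3 → F#4
B3 → G#4
C5 → A5

A5 F#4 G#4 A5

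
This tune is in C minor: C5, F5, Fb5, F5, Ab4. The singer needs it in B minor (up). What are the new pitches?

From C up to B is a major seventh; apply that to each pitch.
C5 -> B5
F5 -> E6
Fb5 -> Eb6
F5 -> E6
Ab4 -> G5

B5 E6 Eb6 E6 G5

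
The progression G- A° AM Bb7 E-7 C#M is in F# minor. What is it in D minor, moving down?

F# minor down to D minor is a major third; each chord root moves by that interval while the quality stays the same.
G-: root G down a major third → Eb, giving Eb-.
A°: root A down a major third → F, giving F°.
AM: root A down a major third → F, giving FM.
Bb7: root Bb down a major third → Gb, giving Gb7.
E-7: root E down a major third → C, giving C-7.
C#M: root C# down a major third → A, giving AM.

Eb- F° FM Gb7 C-7 AM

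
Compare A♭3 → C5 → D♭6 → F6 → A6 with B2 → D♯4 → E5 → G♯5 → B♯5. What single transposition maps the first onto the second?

down a diminished seventh

Take the first pair: Ab3 → B2. A to B spans 7 letter names, so the interval is some kind of seventh.
B2 to Ab3 is 9 semitones, which makes it a diminished seventh; the second version is lower, so the direction is down.
Checking another pair — A6 → B#5 — gives the same interval.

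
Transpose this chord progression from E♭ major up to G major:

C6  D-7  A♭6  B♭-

E♭ major up to G major is a major third; each chord root moves by that interval while the quality stays the same.
C6: root C up a major third → E, giving E6.
D-7: root D up a major third → F#, giving F#-7.
A♭6: root A♭ up a major third → C, giving C6.
B♭-: root B♭ up a major third → D, giving D-.

E6 F#-7 C6 D-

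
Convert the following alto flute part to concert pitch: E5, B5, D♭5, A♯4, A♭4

B4 F#5 Ab4 E#4 Eb4

Written C4 on the alto flute sounds as G3, a perfect fourth lower; apply that shift to every note.
E5 → B4
B5 → F#5
Db5 → Ab4
A#4 → E#4
Ab4 → Eb4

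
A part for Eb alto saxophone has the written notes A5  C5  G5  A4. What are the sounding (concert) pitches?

C5 Eb4 Bb4 C4

The Eb alto saxophone sounds a major sixth below written, so transpose each written note down a major sixth.
A5 becomes C5
C5 becomes Eb4
G5 becomes Bb4
A4 becomes C4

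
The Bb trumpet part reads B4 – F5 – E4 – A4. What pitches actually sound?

Written C4 on the Bb trumpet sounds as Bb3, a major second lower; apply that shift to every note.
B4 gives A4
F5 gives Eb5
E4 gives D4
A4 gives G4

A4 Eb5 D4 G4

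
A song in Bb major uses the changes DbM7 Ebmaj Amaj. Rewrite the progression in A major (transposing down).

CM7 Dmaj G#maj

Bb major down to A major is a minor second; each chord root moves by that interval while the quality stays the same.
DbM7: root Db down a minor second → C, giving CM7.
Ebmaj: root Eb down a minor second → D, giving Dmaj.
Amaj: root A down a minor second → G#, giving G#maj.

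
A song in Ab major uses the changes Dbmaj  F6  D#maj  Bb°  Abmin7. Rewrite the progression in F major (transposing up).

Bbmaj D6 B#maj G° Fmin7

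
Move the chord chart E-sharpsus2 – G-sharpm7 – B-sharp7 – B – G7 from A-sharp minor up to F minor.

A-sharp minor up to F minor is a diminished sixth; each chord root moves by that interval while the quality stays the same.
E-sharpsus2: root E-sharp up a diminished sixth → C, giving Csus2.
G-sharpm7: root G-sharp up a diminished sixth → Eb, giving Ebm7.
B-sharp7: root B-sharp up a diminished sixth → G, giving G7.
B: root B up a diminished sixth → Gb, giving Gb.
G7: root G up a diminished sixth → Ebb, giving Ebb7.

Csus2 Ebm7 G7 Gb Ebb7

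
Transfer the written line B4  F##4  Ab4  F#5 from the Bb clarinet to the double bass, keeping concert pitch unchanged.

A5 E#5 Gb5 E6

First find concert pitch: the Bb clarinet sounds a major second below written, so B4 F##4 Ab4 F#5 sounds A4 E#4 Gb4 E5.
Then write for double bass: it sounds a perfect octave below written, so the part must be a perfect octave above concert.
A4 → A5
E#4 → E#5
Gb4 → Gb5
E5 → E6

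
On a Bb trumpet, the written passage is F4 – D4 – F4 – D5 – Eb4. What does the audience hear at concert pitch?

The Bb trumpet sounds a major second below written, so transpose each written note down a major second.
F4 becomes Eb4
D4 becomes C4
F4 becomes Eb4
D5 becomes C5
Eb4 becomes Db4

Eb4 C4 Eb4 C5 Db4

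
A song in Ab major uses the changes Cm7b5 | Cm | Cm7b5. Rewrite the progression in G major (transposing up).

Bm7b5 Bm Bm7b5

Ab major up to G major is a major seventh; each chord root moves by that interval while the quality stays the same.
Cm7b5: root C up a major seventh → B, giving Bm7b5.
Cm: root C up a major seventh → B, giving Bm.
Cm7b5: root C up a major seventh → B, giving Bm7b5.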